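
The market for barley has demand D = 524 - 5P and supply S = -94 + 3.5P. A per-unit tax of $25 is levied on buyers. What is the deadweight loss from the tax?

Pre-tax equilibrium: P* = 1236/17, Q* = 2728/17.
Tax on buyers shifts demand to D = 524 − 5(P + 25) = 399 - 5P.
399 - 5P = -94 + 3.5P gives seller price Ps = 58; buyers pay Pb = 58 + 25 = 83.
New quantity: Q = 524 − 5(83) = 109.
DWL = ½ × 25 × (2728/17 − 109) = 21875/34.

Deadweight loss = 21875/34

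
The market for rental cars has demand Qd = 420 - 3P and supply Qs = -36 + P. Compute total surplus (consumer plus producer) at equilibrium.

Total surplus = 4056

Equilibrium: 420 - 3P = -36 + P gives P* = 114, Q* = 78.
Demand choke price: P = 140; supply starts at P = 36.
CS = ½(140 − 114)(78) = 1014; PS = ½(114 − 36)(78) = 3042.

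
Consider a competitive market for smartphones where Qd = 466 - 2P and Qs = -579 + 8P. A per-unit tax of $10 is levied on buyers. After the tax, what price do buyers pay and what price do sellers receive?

Buyers pay $112.5, sellers receive $102.5

Pre-tax equilibrium: P* = 104.5, Q* = 257.
Tax on buyers shifts demand to Qd = 466 − 2(P + 10) = 446 - 2P.
446 - 2P = -579 + 8P gives seller price Ps = 102.5; buyers pay Pb = 102.5 + 10 = 112.5.
New quantity: Q = 466 − 2(112.5) = 241.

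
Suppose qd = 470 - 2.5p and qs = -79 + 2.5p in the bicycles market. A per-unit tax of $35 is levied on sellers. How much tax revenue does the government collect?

Pre-tax equilibrium: p* = 109.8, q* = 195.5.
Tax on sellers shifts supply to qs = -79 + 2.5(p − 35) = -166.5 + 2.5p.
470 - 2.5p = -166.5 + 2.5p gives buyer price pb = 127.3; sellers receive ps = 127.3 − 35 = 92.3.
New quantity: q = 470 − 2.5(127.3) = 151.75.
Revenue = 35 × 151.75 = 5311.25.

Tax revenue = 5311.25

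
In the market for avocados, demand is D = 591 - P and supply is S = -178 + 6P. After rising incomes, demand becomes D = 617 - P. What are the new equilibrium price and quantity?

Original equilibrium: P* = 769/7, Q* = 3368/7.
New equilibrium: 617 - P = -178 + 6P, so 795 = 7P and P' = 795/7; Q' = 617 − 1(795/7) = 3524/7.

P' = 795/7, Q' = 3524/7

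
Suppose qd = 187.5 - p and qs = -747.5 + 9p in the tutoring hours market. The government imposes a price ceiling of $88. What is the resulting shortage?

Equilibrium price would be p* = 93.5, so the ceiling at 88 binds.
At p = 88: qd = 187.5 − 1(88) = 99.5, qs = -747.5 + 9(88) = 44.5.
Shortage = 99.5 − 44.5 = 55.

Shortage = 55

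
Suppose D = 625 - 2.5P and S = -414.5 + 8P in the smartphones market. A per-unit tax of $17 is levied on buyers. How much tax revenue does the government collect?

Tax revenue = 246415/42

Pre-tax equilibrium: P* = 99, Q* = 377.5.
Tax on buyers shifts demand to D = 625 − 2.5(P + 17) = 582.5 - 2.5P.
582.5 - 2.5P = -414.5 + 8P gives seller price Ps = 1994/21; buyers pay Pb = 1994/21 + 17 = 2351/21.
New quantity: Q = 625 − 2.5(2351/21) = 14495/42.
Revenue = 17 × 14495/42 = 246415/42.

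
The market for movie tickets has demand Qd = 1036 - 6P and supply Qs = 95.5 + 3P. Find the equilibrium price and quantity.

P* = 104.5, Q* = 409

Set Qd = Qs: 1036 - 6P = 95.5 + 3P.
940.5 = 9P, so P* = 104.5.
Q* = 1036 − 6(104.5) = 409.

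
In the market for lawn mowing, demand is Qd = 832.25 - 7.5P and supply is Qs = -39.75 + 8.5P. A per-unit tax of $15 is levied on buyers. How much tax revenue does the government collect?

Tax revenue = 5456.015625

Pre-tax equilibrium: P* = 54.5, Q* = 423.5.
Tax on buyers shifts demand to Qd = 832.25 − 7.5(P + 15) = 719.75 - 7.5P.
719.75 - 7.5P = -39.75 + 8.5P gives seller price Ps = 47.46875; buyers pay Pb = 47.46875 + 15 = 62.46875.
New quantity: Q = 832.25 − 7.5(62.46875) = 363.734375.
Revenue = 15 × 363.734375 = 5456.015625.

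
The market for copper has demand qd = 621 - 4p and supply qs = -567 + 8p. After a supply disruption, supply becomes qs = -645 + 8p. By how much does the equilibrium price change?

Original equilibrium: p* = 99, q* = 225.
New equilibrium: 621 - 4p = -645 + 8p, so 1266 = 12p and p' = 105.5; q' = 621 − 4(105.5) = 199.
Change in price: 105.5 − 99 = 6.5.

Δp = 6.5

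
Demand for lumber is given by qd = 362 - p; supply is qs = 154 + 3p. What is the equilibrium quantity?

Set qd = qs: 362 - p = 154 + 3p.
208 = 4p, so p* = 52.
q* = 362 − 1(52) = 310.

q* = 310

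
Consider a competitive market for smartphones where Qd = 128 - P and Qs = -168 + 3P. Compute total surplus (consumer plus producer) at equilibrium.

Equilibrium: 128 - P = -168 + 3P gives P* = 74, Q* = 54.
Demand choke price: P = 128; supply starts at P = 56.
CS = ½(128 − 74)(54) = 1458; PS = ½(74 − 56)(54) = 486.

Total surplus = 1944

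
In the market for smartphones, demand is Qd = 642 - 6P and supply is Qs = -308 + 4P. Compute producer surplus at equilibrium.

Equilibrium: 642 - 6P = -308 + 4P gives P* = 95, Q* = 72.
Supply starts at P = 77 (where Qs = 0).
PS = ½(95 − 77)(72) = 648.

Producer surplus = 648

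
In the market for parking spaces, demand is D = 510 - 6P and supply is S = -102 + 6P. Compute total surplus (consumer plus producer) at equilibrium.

Equilibrium: 510 - 6P = -102 + 6P gives P* = 51, Q* = 204.
Demand choke price: P = 85; supply starts at P = 17.
CS = ½(85 − 51)(204) = 3468; PS = ½(51 − 17)(204) = 3468.

Total surplus = 6936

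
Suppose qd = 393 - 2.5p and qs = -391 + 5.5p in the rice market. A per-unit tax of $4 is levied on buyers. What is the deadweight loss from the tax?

Deadweight loss = 13.75

Pre-tax equilibrium: p* = 98, q* = 148.
Tax on buyers shifts demand to qd = 393 − 2.5(p + 4) = 383 - 2.5p.
383 - 2.5p = -391 + 5.5p gives seller price ps = 96.75; buyers pay pb = 96.75 + 4 = 100.75.
New quantity: q = 393 − 2.5(100.75) = 141.125.
DWL = ½ × 4 × (148 − 141.125) = 13.75.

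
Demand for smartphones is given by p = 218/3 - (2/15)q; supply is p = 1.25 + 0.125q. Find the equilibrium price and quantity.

Set the two price expressions equal: 218/3 - (2/15)q = 1.25 + 0.125q.
857/12 = (31/120)q, so q* = 8570/31.
p* = 218/3 − (2/15)(8570/31) = 1110/31.

p* = 1110/31, q* = 8570/31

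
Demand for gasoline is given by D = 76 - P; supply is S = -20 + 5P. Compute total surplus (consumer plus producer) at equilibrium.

Total surplus = 2160

Equilibrium: 76 - P = -20 + 5P gives P* = 16, Q* = 60.
Demand choke price: P = 76; supply starts at P = 4.
CS = ½(76 − 16)(60) = 1800; PS = ½(16 − 4)(60) = 360.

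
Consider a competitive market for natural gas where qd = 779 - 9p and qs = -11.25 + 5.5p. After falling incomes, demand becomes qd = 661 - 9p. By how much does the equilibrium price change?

Δp = -236/29

Original equilibrium: p* = 54.5, q* = 288.5.
New equilibrium: 661 - 9p = -11.25 + 5.5p, so 672.25 = 14.5p and p' = 2689/58; q' = 661 − 9(2689/58) = 14137/58.
Change in price: 2689/58 − 54.5 = -236/29.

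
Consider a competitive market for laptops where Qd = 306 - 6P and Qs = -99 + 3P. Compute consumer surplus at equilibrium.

Equilibrium: 306 - 6P = -99 + 3P gives P* = 45, Q* = 36.
Demand choke price (Qd = 0): P = 51.
CS = ½(51 − 45)(36) = 108.

Consumer surplus = 108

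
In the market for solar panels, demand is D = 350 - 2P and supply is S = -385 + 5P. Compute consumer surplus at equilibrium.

Equilibrium: 350 - 2P = -385 + 5P gives P* = 105, Q* = 140.
Demand choke price (D = 0): P = 175.
CS = ½(175 − 105)(140) = 4900.

Consumer surplus = 4900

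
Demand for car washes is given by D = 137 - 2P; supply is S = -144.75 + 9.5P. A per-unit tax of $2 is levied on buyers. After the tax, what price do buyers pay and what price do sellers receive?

Buyers pay 1203/46, sellers receive 1111/46

Pre-tax equilibrium: P* = 24.5, Q* = 88.
Tax on buyers shifts demand to D = 137 − 2(P + 2) = 133 - 2P.
133 - 2P = -144.75 + 9.5P gives seller price Ps = 1111/46; buyers pay Pb = 1111/46 + 2 = 1203/46.
New quantity: Q = 137 − 2(1203/46) = 1948/23.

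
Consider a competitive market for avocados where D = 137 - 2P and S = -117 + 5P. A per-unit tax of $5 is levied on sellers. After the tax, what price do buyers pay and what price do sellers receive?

Pre-tax equilibrium: P* = 254/7, Q* = 451/7.
Tax on sellers shifts supply to S = -117 + 5(P − 5) = -142 + 5P.
137 - 2P = -142 + 5P gives buyer price Pb = 279/7; sellers receive Ps = 279/7 − 5 = 244/7.
New quantity: Q = 137 − 2(279/7) = 401/7.

Buyers pay 279/7, sellers receive 244/7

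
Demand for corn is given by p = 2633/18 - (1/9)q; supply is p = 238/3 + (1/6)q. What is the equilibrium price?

p* = 119.5

Set the two price expressions equal: 2633/18 - (1/9)q = 238/3 + (1/6)q.
1205/18 = (5/18)q, so q* = 241.
p* = 2633/18 − (1/9)(241) = 119.5.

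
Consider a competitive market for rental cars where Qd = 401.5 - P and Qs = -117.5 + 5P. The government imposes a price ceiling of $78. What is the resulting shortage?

Shortage = 51

Equilibrium price would be P* = 86.5, so the ceiling at 78 binds.
At P = 78: Qd = 401.5 − 1(78) = 323.5, Qs = -117.5 + 5(78) = 272.5.
Shortage = 323.5 − 272.5 = 51.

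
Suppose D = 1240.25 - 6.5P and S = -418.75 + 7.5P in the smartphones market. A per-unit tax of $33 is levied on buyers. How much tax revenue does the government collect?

Tax revenue = 656205/56

Pre-tax equilibrium: P* = 118.5, Q* = 470.
Tax on buyers shifts demand to D = 1240.25 − 6.5(P + 33) = 1025.75 - 6.5P.
1025.75 - 6.5P = -418.75 + 7.5P gives seller price Ps = 2889/28; buyers pay Pb = 2889/28 + 33 = 3813/28.
New quantity: Q = 1240.25 − 6.5(3813/28) = 19885/56.
Revenue = 33 × 19885/56 = 656205/56.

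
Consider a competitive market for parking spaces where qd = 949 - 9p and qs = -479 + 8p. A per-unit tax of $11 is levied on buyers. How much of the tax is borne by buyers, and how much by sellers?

Pre-tax equilibrium: p* = 84, q* = 193.
Tax on buyers shifts demand to qd = 949 − 9(p + 11) = 850 - 9p.
850 - 9p = -479 + 8p gives seller price ps = 1329/17; buyers pay pb = 1329/17 + 11 = 1516/17.
New quantity: q = 949 − 9(1516/17) = 2489/17.
Buyer burden = 1516/17 − 84 = 88/17; seller burden = 84 − 1329/17 = 99/17.

Buyers bear 88/17, sellers bear 99/17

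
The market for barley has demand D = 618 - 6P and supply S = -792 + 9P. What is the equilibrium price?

Set D = S: 618 - 6P = -792 + 9P.
1410 = 15P, so P* = 94.
Q* = 618 − 6(94) = 54.

P* = 94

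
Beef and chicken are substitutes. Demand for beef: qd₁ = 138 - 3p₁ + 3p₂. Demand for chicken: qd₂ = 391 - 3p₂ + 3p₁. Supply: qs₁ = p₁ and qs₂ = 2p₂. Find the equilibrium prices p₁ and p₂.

p₁ = 1863/11, p₂ = 1978/11

Market 1: 138 - 3p₁ + 3p₂ = p₁ → 4p₁ - 3p₂ = 138.
Market 2: 5p₂ - 3p₁ = 391.
Eliminating p₂: 5×(1) + 3×(2) gives 11p₁ = 1863, so p₁ = 1863/11.
Back-substitute into (2): p₂ = (391 + 3×1863/11) / 5 = 1978/11.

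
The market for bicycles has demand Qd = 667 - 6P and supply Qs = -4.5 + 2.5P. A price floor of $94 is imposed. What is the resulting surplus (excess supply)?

Equilibrium price would be P* = 79, so the floor at 94 binds.
At P = 94: Qd = 103, Qs = 230.5.
Surplus = 230.5 − 103 = 127.5.

Surplus = 127.5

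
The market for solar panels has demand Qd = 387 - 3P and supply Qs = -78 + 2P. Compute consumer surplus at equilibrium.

Consumer surplus = 1944

Equilibrium: 387 - 3P = -78 + 2P gives P* = 93, Q* = 108.
Demand choke price (Qd = 0): P = 129.
CS = ½(129 − 93)(108) = 1944.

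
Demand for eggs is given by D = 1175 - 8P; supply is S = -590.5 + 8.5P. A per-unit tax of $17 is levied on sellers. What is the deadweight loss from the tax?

Pre-tax equilibrium: P* = 107, Q* = 319.
Tax on sellers shifts supply to S = -590.5 + 8.5(P − 17) = -735 + 8.5P.
1175 - 8P = -735 + 8.5P gives buyer price Pb = 3820/33; sellers receive Ps = 3820/33 − 17 = 3259/33.
New quantity: Q = 1175 − 8(3820/33) = 8215/33.
DWL = ½ × 17 × (319 − 8215/33) = 19652/33.

Deadweight loss = 19652/33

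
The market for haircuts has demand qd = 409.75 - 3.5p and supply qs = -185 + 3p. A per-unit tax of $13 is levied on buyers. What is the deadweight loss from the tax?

Deadweight loss = 136.5

Pre-tax equilibrium: p* = 91.5, q* = 89.5.
Tax on buyers shifts demand to qd = 409.75 − 3.5(p + 13) = 364.25 - 3.5p.
364.25 - 3.5p = -185 + 3p gives seller price ps = 84.5; buyers pay pb = 84.5 + 13 = 97.5.
New quantity: q = 409.75 − 3.5(97.5) = 68.5.
DWL = ½ × 13 × (89.5 − 68.5) = 136.5.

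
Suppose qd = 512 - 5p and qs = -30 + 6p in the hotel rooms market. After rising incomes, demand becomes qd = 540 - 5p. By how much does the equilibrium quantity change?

Original equilibrium: p* = 542/11, q* = 2922/11.
New equilibrium: 540 - 5p = -30 + 6p, so 570 = 11p and p' = 570/11; q' = 540 − 5(570/11) = 3090/11.
Change in quantity: 3090/11 − 2922/11 = 168/11.

Δq = 168/11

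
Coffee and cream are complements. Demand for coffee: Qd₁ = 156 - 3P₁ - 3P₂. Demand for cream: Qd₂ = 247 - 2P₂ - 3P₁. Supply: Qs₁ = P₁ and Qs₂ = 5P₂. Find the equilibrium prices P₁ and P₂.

P₁ = 351/19, P₂ = 520/19

Market 1: 156 - 3P₁ - 3P₂ = P₁ → 4P₁ + 3P₂ = 156.
Market 2: 7P₂ + 3P₁ = 247.
Eliminating P₂: 7×(1) − 3×(2) gives 19P₁ = 351, so P₁ = 351/19.
Back-substitute into (2): P₂ = (247 − 3×351/19) / 7 = 520/19.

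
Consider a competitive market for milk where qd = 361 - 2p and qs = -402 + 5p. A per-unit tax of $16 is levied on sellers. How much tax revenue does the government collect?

Pre-tax equilibrium: p* = 109, q* = 143.
Tax on sellers shifts supply to qs = -402 + 5(p − 16) = -482 + 5p.
361 - 2p = -482 + 5p gives buyer price pb = 843/7; sellers receive ps = 843/7 − 16 = 731/7.
New quantity: q = 361 − 2(843/7) = 841/7.
Revenue = 16 × 841/7 = 13456/7.

Tax revenue = 13456/7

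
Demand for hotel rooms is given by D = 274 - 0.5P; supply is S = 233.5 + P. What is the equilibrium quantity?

Q* = 260.5

Set D = S: 274 - 0.5P = 233.5 + P.
40.5 = 1.5P, so P* = 27.
Q* = 274 − 0.5(27) = 260.5.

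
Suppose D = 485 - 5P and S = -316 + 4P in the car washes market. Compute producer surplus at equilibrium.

Equilibrium: 485 - 5P = -316 + 4P gives P* = 89, Q* = 40.
Supply starts at P = 79 (where S = 0).
PS = ½(89 − 79)(40) = 200.

Producer surplus = 200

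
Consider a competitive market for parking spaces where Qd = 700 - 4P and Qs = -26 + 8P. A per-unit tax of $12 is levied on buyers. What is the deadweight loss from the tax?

Pre-tax equilibrium: P* = 60.5, Q* = 458.
Tax on buyers shifts demand to Qd = 700 − 4(P + 12) = 652 - 4P.
652 - 4P = -26 + 8P gives seller price Ps = 56.5; buyers pay Pb = 56.5 + 12 = 68.5.
New quantity: Q = 700 − 4(68.5) = 426.
DWL = ½ × 12 × (458 − 426) = 192.

Deadweight loss = 192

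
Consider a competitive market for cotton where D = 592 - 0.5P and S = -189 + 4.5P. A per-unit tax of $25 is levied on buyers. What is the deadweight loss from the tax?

Deadweight loss = 140.625

Pre-tax equilibrium: P* = 156.2, Q* = 513.9.
Tax on buyers shifts demand to D = 592 − 0.5(P + 25) = 579.5 - 0.5P.
579.5 - 0.5P = -189 + 4.5P gives seller price Ps = 153.7; buyers pay Pb = 153.7 + 25 = 178.7.
New quantity: Q = 592 − 0.5(178.7) = 502.65.
DWL = ½ × 25 × (513.9 − 502.65) = 140.625.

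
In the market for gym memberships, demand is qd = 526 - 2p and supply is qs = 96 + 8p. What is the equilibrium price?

p* = 43

Set qd = qs: 526 - 2p = 96 + 8p.
430 = 10p, so p* = 43.
q* = 526 − 2(43) = 440.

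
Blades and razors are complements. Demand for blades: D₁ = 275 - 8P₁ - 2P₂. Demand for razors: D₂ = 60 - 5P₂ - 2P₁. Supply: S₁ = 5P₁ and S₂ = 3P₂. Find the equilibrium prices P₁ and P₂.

P₁ = 20.8, P₂ = 2.3

Market 1: 275 - 8P₁ - 2P₂ = 5P₁ → 13P₁ + 2P₂ = 275.
Market 2: 8P₂ + 2P₁ = 60.
Eliminating P₂: 8×(1) − 2×(2) gives 100P₁ = 2080, so P₁ = 20.8.
Back-substitute into (2): P₂ = (60 − 2×20.8) / 8 = 2.3.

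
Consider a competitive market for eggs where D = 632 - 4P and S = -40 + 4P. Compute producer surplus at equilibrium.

Equilibrium: 632 - 4P = -40 + 4P gives P* = 84, Q* = 296.
Supply starts at P = 10 (where S = 0).
PS = ½(84 − 10)(296) = 10952.

Producer surplus = 10952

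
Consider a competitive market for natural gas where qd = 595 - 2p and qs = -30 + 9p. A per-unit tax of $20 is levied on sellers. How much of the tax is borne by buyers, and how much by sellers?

Pre-tax equilibrium: p* = 625/11, q* = 5295/11.
Tax on sellers shifts supply to qs = -30 + 9(p − 20) = -210 + 9p.
595 - 2p = -210 + 9p gives buyer price pb = 805/11; sellers receive ps = 805/11 − 20 = 585/11.
New quantity: q = 595 − 2(805/11) = 4935/11.
Buyer burden = 805/11 − 625/11 = 180/11; seller burden = 625/11 − 585/11 = 40/11.

Buyers bear 180/11, sellers bear 40/11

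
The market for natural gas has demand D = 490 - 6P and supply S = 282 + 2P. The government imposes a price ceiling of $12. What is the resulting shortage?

Equilibrium price would be P* = 26, so the ceiling at 12 binds.
At P = 12: D = 490 − 6(12) = 418, S = 282 + 2(12) = 306.
Shortage = 418 − 306 = 112.

Shortage = 112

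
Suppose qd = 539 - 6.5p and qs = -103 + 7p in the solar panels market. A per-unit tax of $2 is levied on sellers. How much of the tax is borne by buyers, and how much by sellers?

Pre-tax equilibrium: p* = 428/9, q* = 2069/9.
Tax on sellers shifts supply to qs = -103 + 7(p − 2) = -117 + 7p.
539 - 6.5p = -117 + 7p gives buyer price pb = 1312/27; sellers receive ps = 1312/27 − 2 = 1258/27.
New quantity: q = 539 − 6.5(1312/27) = 6025/27.
Buyer burden = 1312/27 − 428/9 = 28/27; seller burden = 428/9 − 1258/27 = 26/27.

Buyers bear 28/27, sellers bear 26/27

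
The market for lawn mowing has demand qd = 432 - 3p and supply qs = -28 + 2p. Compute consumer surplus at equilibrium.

Equilibrium: 432 - 3p = -28 + 2p gives p* = 92, q* = 156.
Demand choke price (qd = 0): p = 144.
CS = ½(144 − 92)(156) = 4056.

Consumer surplus = 4056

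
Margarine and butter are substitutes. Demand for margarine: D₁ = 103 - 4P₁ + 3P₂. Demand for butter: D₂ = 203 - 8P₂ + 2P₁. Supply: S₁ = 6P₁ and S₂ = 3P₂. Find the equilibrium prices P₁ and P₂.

P₁ = 16.75, P₂ = 21.5

Market 1: 103 - 4P₁ + 3P₂ = 6P₁ → 10P₁ - 3P₂ = 103.
Market 2: 11P₂ - 2P₁ = 203.
Eliminating P₂: 11×(1) + 3×(2) gives 104P₁ = 1742, so P₁ = 16.75.
Back-substitute into (2): P₂ = (203 + 2×16.75) / 11 = 21.5.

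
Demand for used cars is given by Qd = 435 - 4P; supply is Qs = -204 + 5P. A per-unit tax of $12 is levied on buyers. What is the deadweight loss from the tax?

Pre-tax equilibrium: P* = 71, Q* = 151.
Tax on buyers shifts demand to Qd = 435 − 4(P + 12) = 387 - 4P.
387 - 4P = -204 + 5P gives seller price Ps = 197/3; buyers pay Pb = 197/3 + 12 = 233/3.
New quantity: Q = 435 − 4(233/3) = 373/3.
DWL = ½ × 12 × (151 − 373/3) = 160.

Deadweight loss = 160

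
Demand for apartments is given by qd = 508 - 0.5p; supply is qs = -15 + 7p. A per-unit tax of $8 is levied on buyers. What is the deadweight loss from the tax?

Deadweight loss = 224/15

Pre-tax equilibrium: p* = 1046/15, q* = 7097/15.
Tax on buyers shifts demand to qd = 508 − 0.5(p + 8) = 504 - 0.5p.
504 - 0.5p = -15 + 7p gives seller price ps = 69.2; buyers pay pb = 69.2 + 8 = 77.2.
New quantity: q = 508 − 0.5(77.2) = 469.4.
DWL = ½ × 8 × (7097/15 − 469.4) = 224/15.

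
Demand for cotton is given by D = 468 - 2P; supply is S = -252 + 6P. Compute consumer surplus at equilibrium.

Equilibrium: 468 - 2P = -252 + 6P gives P* = 90, Q* = 288.
Demand choke price (D = 0): P = 234.
CS = ½(234 − 90)(288) = 20736.

Consumer surplus = 20736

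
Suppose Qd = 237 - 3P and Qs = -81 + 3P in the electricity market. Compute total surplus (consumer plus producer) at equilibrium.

Equilibrium: 237 - 3P = -81 + 3P gives P* = 53, Q* = 78.
Demand choke price: P = 79; supply starts at P = 27.
CS = ½(79 − 53)(78) = 1014; PS = ½(53 − 27)(78) = 1014.

Total surplus = 2028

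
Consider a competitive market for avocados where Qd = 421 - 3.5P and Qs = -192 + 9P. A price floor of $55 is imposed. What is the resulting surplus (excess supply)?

Surplus = 74.5

Equilibrium price would be P* = 49.04, so the floor at 55 binds.
At P = 55: Qd = 228.5, Qs = 303.
Surplus = 303 − 228.5 = 74.5.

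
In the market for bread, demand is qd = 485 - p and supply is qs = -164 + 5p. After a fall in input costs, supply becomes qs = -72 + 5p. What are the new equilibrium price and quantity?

p' = 557/6, q' = 2353/6

Original equilibrium: p* = 649/6, q* = 2261/6.
New equilibrium: 485 - p = -72 + 5p, so 557 = 6p and p' = 557/6; q' = 485 − 1(557/6) = 2353/6.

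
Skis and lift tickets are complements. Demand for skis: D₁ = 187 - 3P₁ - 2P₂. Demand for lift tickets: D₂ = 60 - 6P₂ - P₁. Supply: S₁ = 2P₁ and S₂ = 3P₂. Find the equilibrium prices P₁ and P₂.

P₁ = 1563/43, P₂ = 113/43

Market 1: 187 - 3P₁ - 2P₂ = 2P₁ → 5P₁ + 2P₂ = 187.
Market 2: 9P₂ + P₁ = 60.
Eliminating P₂: 9×(1) − 2×(2) gives 43P₁ = 1563, so P₁ = 1563/43.
Back-substitute into (2): P₂ = (60 − 1×1563/43) / 9 = 113/43.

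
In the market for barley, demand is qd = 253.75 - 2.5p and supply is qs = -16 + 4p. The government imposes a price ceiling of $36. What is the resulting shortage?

Equilibrium price would be p* = 41.5, so the ceiling at 36 binds.
At p = 36: qd = 253.75 − 2.5(36) = 163.75, qs = -16 + 4(36) = 128.
Shortage = 163.75 − 128 = 35.75.

Shortage = 35.75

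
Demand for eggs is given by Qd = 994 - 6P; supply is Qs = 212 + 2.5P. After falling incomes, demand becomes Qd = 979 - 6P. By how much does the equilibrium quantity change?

Original equilibrium: P* = 92, Q* = 442.
New equilibrium: 979 - 6P = 212 + 2.5P, so 767 = 8.5P and P' = 1534/17; Q' = 979 − 6(1534/17) = 7439/17.
Change in quantity: 7439/17 − 442 = -75/17.

ΔQ = -75/17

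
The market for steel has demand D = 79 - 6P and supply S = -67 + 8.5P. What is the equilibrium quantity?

Q* = 539/29

Set D = S: 79 - 6P = -67 + 8.5P.
146 = 14.5P, so P* = 292/29.
Q* = 79 − 6(292/29) = 539/29.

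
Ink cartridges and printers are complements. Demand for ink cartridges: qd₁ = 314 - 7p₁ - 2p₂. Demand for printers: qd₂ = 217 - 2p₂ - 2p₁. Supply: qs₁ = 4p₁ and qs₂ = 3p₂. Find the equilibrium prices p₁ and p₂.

p₁ = 1136/51, p₂ = 1759/51

Market 1: 314 - 7p₁ - 2p₂ = 4p₁ → 11p₁ + 2p₂ = 314.
Market 2: 5p₂ + 2p₁ = 217.
Eliminating p₂: 5×(1) − 2×(2) gives 51p₁ = 1136, so p₁ = 1136/51.
Back-substitute into (2): p₂ = (217 − 2×1136/51) / 5 = 1759/51.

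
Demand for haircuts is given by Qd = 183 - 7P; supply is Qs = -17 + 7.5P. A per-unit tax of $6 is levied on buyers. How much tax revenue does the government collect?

Tax revenue = 11262/29

Pre-tax equilibrium: P* = 400/29, Q* = 2507/29.
Tax on buyers shifts demand to Qd = 183 − 7(P + 6) = 141 - 7P.
141 - 7P = -17 + 7.5P gives seller price Ps = 316/29; buyers pay Pb = 316/29 + 6 = 490/29.
New quantity: Q = 183 − 7(490/29) = 1877/29.
Revenue = 6 × 1877/29 = 11262/29.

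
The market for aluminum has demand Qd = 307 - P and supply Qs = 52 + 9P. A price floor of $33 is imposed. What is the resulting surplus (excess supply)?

Surplus = 75

Equilibrium price would be P* = 25.5, so the floor at 33 binds.
At P = 33: Qd = 274, Qs = 349.
Surplus = 349 − 274 = 75.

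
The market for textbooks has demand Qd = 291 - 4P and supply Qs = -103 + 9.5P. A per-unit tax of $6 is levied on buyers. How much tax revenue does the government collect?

Tax revenue = 8498/9

Pre-tax equilibrium: P* = 788/27, Q* = 4705/27.
Tax on buyers shifts demand to Qd = 291 − 4(P + 6) = 267 - 4P.
267 - 4P = -103 + 9.5P gives seller price Ps = 740/27; buyers pay Pb = 740/27 + 6 = 902/27.
New quantity: Q = 291 − 4(902/27) = 4249/27.
Revenue = 6 × 4249/27 = 8498/9.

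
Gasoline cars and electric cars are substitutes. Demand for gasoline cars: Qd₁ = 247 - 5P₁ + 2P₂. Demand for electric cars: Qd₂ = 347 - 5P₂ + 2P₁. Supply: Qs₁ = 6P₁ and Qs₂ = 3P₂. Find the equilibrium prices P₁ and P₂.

P₁ = 445/14, P₂ = 1437/28

Market 1: 247 - 5P₁ + 2P₂ = 6P₁ → 11P₁ - 2P₂ = 247.
Market 2: 8P₂ - 2P₁ = 347.
Eliminating P₂: 8×(1) + 2×(2) gives 84P₁ = 2670, so P₁ = 445/14.
Back-substitute into (2): P₂ = (347 + 2×445/14) / 8 = 1437/28.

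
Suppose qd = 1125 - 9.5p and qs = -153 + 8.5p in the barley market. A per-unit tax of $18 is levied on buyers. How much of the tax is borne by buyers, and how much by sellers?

Pre-tax equilibrium: p* = 71, q* = 450.5.
Tax on buyers shifts demand to qd = 1125 − 9.5(p + 18) = 954 - 9.5p.
954 - 9.5p = -153 + 8.5p gives seller price ps = 61.5; buyers pay pb = 61.5 + 18 = 79.5.
New quantity: q = 1125 − 9.5(79.5) = 369.75.
Buyer burden = 79.5 − 71 = 8.5; seller burden = 71 − 61.5 = 9.5.

Buyers bear $8.5, sellers bear $9.5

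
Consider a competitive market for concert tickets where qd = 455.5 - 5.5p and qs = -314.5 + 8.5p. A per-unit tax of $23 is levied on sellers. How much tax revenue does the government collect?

Pre-tax equilibrium: p* = 55, q* = 153.
Tax on sellers shifts supply to qs = -314.5 + 8.5(p − 23) = -510 + 8.5p.
455.5 - 5.5p = -510 + 8.5p gives buyer price pb = 1931/28; sellers receive ps = 1931/28 − 23 = 1287/28.
New quantity: q = 455.5 − 5.5(1931/28) = 4267/56.
Revenue = 23 × 4267/56 = 98141/56.

Tax revenue = 98141/56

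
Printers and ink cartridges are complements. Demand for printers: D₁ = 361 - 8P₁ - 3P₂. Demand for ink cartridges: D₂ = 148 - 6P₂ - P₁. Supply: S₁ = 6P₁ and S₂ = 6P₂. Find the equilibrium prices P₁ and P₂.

Market 1: 361 - 8P₁ - 3P₂ = 6P₁ → 14P₁ + 3P₂ = 361.
Market 2: 12P₂ + P₁ = 148.
Eliminating P₂: 12×(1) − 3×(2) gives 165P₁ = 3888, so P₁ = 1296/55.
Back-substitute into (2): P₂ = (148 − 1×1296/55) / 12 = 1711/165.

P₁ = 1296/55, P₂ = 1711/165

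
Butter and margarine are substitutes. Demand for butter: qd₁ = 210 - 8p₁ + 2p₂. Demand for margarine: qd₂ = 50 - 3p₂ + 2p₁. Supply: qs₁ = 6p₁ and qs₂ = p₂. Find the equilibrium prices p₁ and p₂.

Market 1: 210 - 8p₁ + 2p₂ = 6p₁ → 14p₁ - 2p₂ = 210.
Market 2: 4p₂ - 2p₁ = 50.
Eliminating p₂: 4×(1) + 2×(2) gives 52p₁ = 940, so p₁ = 235/13.
Back-substitute into (2): p₂ = (50 + 2×235/13) / 4 = 280/13.

p₁ = 235/13, p₂ = 280/13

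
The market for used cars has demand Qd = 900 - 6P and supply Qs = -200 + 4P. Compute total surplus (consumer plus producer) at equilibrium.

Equilibrium: 900 - 6P = -200 + 4P gives P* = 110, Q* = 240.
Demand choke price: P = 150; supply starts at P = 50.
CS = ½(150 − 110)(240) = 4800; PS = ½(110 − 50)(240) = 7200.

Total surplus = 12000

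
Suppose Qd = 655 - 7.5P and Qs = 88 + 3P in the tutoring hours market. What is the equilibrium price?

Set Qd = Qs: 655 - 7.5P = 88 + 3P.
567 = 10.5P, so P* = 54.
Q* = 655 − 7.5(54) = 250.

P* = 54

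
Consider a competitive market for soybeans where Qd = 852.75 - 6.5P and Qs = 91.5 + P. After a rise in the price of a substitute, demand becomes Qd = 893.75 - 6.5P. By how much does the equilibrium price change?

ΔP = 82/15

Original equilibrium: P* = 101.5, Q* = 193.
New equilibrium: 893.75 - 6.5P = 91.5 + P, so 802.25 = 7.5P and P' = 3209/30; Q' = 893.75 − 6.5(3209/30) = 2977/15.
Change in price: 3209/30 − 101.5 = 82/15.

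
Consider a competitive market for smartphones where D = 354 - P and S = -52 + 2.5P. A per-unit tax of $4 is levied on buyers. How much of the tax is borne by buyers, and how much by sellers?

Buyers bear 20/7, sellers bear 8/7

Pre-tax equilibrium: P* = 116, Q* = 238.
Tax on buyers shifts demand to D = 354 − 1(P + 4) = 350 - P.
350 - P = -52 + 2.5P gives seller price Ps = 804/7; buyers pay Pb = 804/7 + 4 = 832/7.
New quantity: Q = 354 − 1(832/7) = 1646/7.
Buyer burden = 832/7 − 116 = 20/7; seller burden = 116 − 804/7 = 8/7.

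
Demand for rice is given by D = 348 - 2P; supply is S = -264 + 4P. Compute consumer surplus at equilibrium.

Equilibrium: 348 - 2P = -264 + 4P gives P* = 102, Q* = 144.
Demand choke price (D = 0): P = 174.
CS = ½(174 − 102)(144) = 5184.

Consumer surplus = 5184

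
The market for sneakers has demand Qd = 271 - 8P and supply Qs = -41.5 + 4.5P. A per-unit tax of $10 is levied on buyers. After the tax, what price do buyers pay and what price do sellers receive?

Pre-tax equilibrium: P* = 25, Q* = 71.
Tax on buyers shifts demand to Qd = 271 − 8(P + 10) = 191 - 8P.
191 - 8P = -41.5 + 4.5P gives seller price Ps = 18.6; buyers pay Pb = 18.6 + 10 = 28.6.
New quantity: Q = 271 − 8(28.6) = 42.2.

Buyers pay $28.6, sellers receive $18.6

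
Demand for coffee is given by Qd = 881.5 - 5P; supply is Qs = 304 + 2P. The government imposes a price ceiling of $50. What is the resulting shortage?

Equilibrium price would be P* = 82.5, so the ceiling at 50 binds.
At P = 50: Qd = 881.5 − 5(50) = 631.5, Qs = 304 + 2(50) = 404.
Shortage = 631.5 − 404 = 227.5.

Shortage = 227.5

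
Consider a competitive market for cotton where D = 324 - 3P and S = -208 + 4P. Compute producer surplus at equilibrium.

Equilibrium: 324 - 3P = -208 + 4P gives P* = 76, Q* = 96.
Supply starts at P = 52 (where S = 0).
PS = ½(76 − 52)(96) = 1152.

Producer surplus = 1152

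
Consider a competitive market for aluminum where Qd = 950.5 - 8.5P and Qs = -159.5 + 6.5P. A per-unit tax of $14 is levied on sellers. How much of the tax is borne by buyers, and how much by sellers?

Pre-tax equilibrium: P* = 74, Q* = 321.5.
Tax on sellers shifts supply to Qs = -159.5 + 6.5(P − 14) = -250.5 + 6.5P.
950.5 - 8.5P = -250.5 + 6.5P gives buyer price Pb = 1201/15; sellers receive Ps = 1201/15 − 14 = 991/15.
New quantity: Q = 950.5 − 8.5(1201/15) = 4049/15.
Buyer burden = 1201/15 − 74 = 91/15; seller burden = 74 − 991/15 = 119/15.

Buyers bear 91/15, sellers bear 119/15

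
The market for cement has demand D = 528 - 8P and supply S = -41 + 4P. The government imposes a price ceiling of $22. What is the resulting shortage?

Shortage = 305

Equilibrium price would be P* = 569/12, so the ceiling at 22 binds.
At P = 22: D = 528 − 8(22) = 352, S = -41 + 4(22) = 47.
Shortage = 352 − 47 = 305.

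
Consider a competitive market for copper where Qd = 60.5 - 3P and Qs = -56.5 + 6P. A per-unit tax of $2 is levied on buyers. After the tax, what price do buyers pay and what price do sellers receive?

Pre-tax equilibrium: P* = 13, Q* = 21.5.
Tax on buyers shifts demand to Qd = 60.5 − 3(P + 2) = 54.5 - 3P.
54.5 - 3P = -56.5 + 6P gives seller price Ps = 37/3; buyers pay Pb = 37/3 + 2 = 43/3.
New quantity: Q = 60.5 − 3(43/3) = 17.5.

Buyers pay 43/3, sellers receive 37/3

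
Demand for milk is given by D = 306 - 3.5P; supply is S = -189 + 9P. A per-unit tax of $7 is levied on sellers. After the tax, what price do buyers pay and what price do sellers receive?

Buyers pay $44.64, sellers receive $37.64

Pre-tax equilibrium: P* = 39.6, Q* = 167.4.
Tax on sellers shifts supply to S = -189 + 9(P − 7) = -252 + 9P.
306 - 3.5P = -252 + 9P gives buyer price Pb = 44.64; sellers receive Ps = 44.64 − 7 = 37.64.
New quantity: Q = 306 − 3.5(44.64) = 149.76.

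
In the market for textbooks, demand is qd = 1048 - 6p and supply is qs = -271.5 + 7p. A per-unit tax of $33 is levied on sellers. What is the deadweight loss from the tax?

Deadweight loss = 22869/13

Pre-tax equilibrium: p* = 101.5, q* = 439.
Tax on sellers shifts supply to qs = -271.5 + 7(p − 33) = -502.5 + 7p.
1048 - 6p = -502.5 + 7p gives buyer price pb = 3101/26; sellers receive ps = 3101/26 − 33 = 2243/26.
New quantity: q = 1048 − 6(3101/26) = 4321/13.
DWL = ½ × 33 × (439 − 4321/13) = 22869/13.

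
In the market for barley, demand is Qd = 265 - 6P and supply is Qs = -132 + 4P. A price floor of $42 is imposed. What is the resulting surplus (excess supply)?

Surplus = 23

Equilibrium price would be P* = 39.7, so the floor at 42 binds.
At P = 42: Qd = 13, Qs = 36.
Surplus = 36 − 13 = 23.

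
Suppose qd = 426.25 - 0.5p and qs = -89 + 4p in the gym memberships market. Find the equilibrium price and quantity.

Set qd = qs: 426.25 - 0.5p = -89 + 4p.
515.25 = 4.5p, so p* = 114.5.
q* = 426.25 − 0.5(114.5) = 369.

p* = 114.5, q* = 369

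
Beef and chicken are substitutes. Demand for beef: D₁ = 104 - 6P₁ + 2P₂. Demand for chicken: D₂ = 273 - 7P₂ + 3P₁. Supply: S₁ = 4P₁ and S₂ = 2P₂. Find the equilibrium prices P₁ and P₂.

P₁ = 247/14, P₂ = 507/14

Market 1: 104 - 6P₁ + 2P₂ = 4P₁ → 10P₁ - 2P₂ = 104.
Market 2: 9P₂ - 3P₁ = 273.
Eliminating P₂: 9×(1) + 2×(2) gives 84P₁ = 1482, so P₁ = 247/14.
Back-substitute into (2): P₂ = (273 + 3×247/14) / 9 = 507/14.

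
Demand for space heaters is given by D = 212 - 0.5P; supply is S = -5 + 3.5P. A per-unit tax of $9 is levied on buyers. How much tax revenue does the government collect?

Pre-tax equilibrium: P* = 54.25, Q* = 184.875.
Tax on buyers shifts demand to D = 212 − 0.5(P + 9) = 207.5 - 0.5P.
207.5 - 0.5P = -5 + 3.5P gives seller price Ps = 53.125; buyers pay Pb = 53.125 + 9 = 62.125.
New quantity: Q = 212 − 0.5(62.125) = 180.9375.
Revenue = 9 × 180.9375 = 1628.4375.

Tax revenue = 1628.4375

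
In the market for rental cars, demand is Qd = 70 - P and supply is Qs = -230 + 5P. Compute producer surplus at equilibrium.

Equilibrium: 70 - P = -230 + 5P gives P* = 50, Q* = 20.
Supply starts at P = 46 (where Qs = 0).
PS = ½(50 − 46)(20) = 40.

Producer surplus = 40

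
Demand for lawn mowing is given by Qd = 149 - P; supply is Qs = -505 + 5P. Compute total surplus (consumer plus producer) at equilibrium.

Equilibrium: 149 - P = -505 + 5P gives P* = 109, Q* = 40.
Demand choke price: P = 149; supply starts at P = 101.
CS = ½(149 − 109)(40) = 800; PS = ½(109 − 101)(40) = 160.

Total surplus = 960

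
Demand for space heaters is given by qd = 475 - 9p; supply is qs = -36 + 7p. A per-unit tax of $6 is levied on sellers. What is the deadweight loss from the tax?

Deadweight loss = 70.875

Pre-tax equilibrium: p* = 31.9375, q* = 187.5625.
Tax on sellers shifts supply to qs = -36 + 7(p − 6) = -78 + 7p.
475 - 9p = -78 + 7p gives buyer price pb = 34.5625; sellers receive ps = 34.5625 − 6 = 28.5625.
New quantity: q = 475 − 9(34.5625) = 163.9375.
DWL = ½ × 6 × (187.5625 − 163.9375) = 70.875.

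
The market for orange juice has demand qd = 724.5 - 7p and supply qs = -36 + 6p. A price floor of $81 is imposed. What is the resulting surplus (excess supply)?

Equilibrium price would be p* = 58.5, so the floor at 81 binds.
At p = 81: qd = 157.5, qs = 450.
Surplus = 450 − 157.5 = 292.5.

Surplus = 292.5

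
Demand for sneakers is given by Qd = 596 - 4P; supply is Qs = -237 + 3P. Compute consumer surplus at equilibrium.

Equilibrium: 596 - 4P = -237 + 3P gives P* = 119, Q* = 120.
Demand choke price (Qd = 0): P = 149.
CS = ½(149 − 119)(120) = 1800.

Consumer surplus = 1800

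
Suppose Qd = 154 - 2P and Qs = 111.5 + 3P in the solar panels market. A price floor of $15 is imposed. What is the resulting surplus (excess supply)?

Equilibrium price would be P* = 8.5, so the floor at 15 binds.
At P = 15: Qd = 124, Qs = 156.5.
Surplus = 156.5 − 124 = 32.5.

Surplus = 32.5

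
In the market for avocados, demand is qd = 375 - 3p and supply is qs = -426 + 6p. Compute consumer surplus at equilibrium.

Equilibrium: 375 - 3p = -426 + 6p gives p* = 89, q* = 108.
Demand choke price (qd = 0): p = 125.
CS = ½(125 − 89)(108) = 1944.

Consumer surplus = 1944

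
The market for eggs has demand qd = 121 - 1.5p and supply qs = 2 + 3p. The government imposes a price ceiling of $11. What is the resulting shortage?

Equilibrium price would be p* = 238/9, so the ceiling at 11 binds.
At p = 11: qd = 121 − 1.5(11) = 104.5, qs = 2 + 3(11) = 35.
Shortage = 104.5 − 35 = 69.5.

Shortage = 69.5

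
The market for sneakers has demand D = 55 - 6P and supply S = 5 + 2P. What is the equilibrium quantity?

Q* = 17.5

Set D = S: 55 - 6P = 5 + 2P.
50 = 8P, so P* = 6.25.
Q* = 55 − 6(6.25) = 17.5.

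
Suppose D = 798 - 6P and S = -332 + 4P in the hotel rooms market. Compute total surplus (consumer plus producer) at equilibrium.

Equilibrium: 798 - 6P = -332 + 4P gives P* = 113, Q* = 120.
Demand choke price: P = 133; supply starts at P = 83.
CS = ½(133 − 113)(120) = 1200; PS = ½(113 − 83)(120) = 1800.

Total surplus = 3000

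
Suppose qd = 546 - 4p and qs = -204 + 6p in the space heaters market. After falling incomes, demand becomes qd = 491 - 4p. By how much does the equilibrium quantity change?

Original equilibrium: p* = 75, q* = 246.
New equilibrium: 491 - 4p = -204 + 6p, so 695 = 10p and p' = 69.5; q' = 491 − 4(69.5) = 213.
Change in quantity: 213 − 246 = -33.

Δq = -33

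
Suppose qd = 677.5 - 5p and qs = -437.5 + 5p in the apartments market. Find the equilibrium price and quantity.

p* = 111.5, q* = 120

Set qd = qs: 677.5 - 5p = -437.5 + 5p.
1115 = 10p, so p* = 111.5.
q* = 677.5 − 5(111.5) = 120.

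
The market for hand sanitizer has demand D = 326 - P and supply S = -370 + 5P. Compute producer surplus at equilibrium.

Producer surplus = 4410

Equilibrium: 326 - P = -370 + 5P gives P* = 116, Q* = 210.
Supply starts at P = 74 (where S = 0).
PS = ½(116 − 74)(210) = 4410.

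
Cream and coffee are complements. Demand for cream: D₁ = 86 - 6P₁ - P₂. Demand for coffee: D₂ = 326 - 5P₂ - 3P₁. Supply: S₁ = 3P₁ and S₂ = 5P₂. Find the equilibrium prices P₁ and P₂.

P₁ = 178/29, P₂ = 892/29

Market 1: 86 - 6P₁ - P₂ = 3P₁ → 9P₁ + P₂ = 86.
Market 2: 10P₂ + 3P₁ = 326.
Eliminating P₂: 10×(1) − 1×(2) gives 87P₁ = 534, so P₁ = 178/29.
Back-substitute into (2): P₂ = (326 − 3×178/29) / 10 = 892/29.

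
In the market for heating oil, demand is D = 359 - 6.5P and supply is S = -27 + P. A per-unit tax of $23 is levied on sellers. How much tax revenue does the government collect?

Tax revenue = 1564/15

Pre-tax equilibrium: P* = 772/15, Q* = 367/15.
Tax on sellers shifts supply to S = -27 + 1(P − 23) = -50 + P.
359 - 6.5P = -50 + P gives buyer price Pb = 818/15; sellers receive Ps = 818/15 − 23 = 473/15.
New quantity: Q = 359 − 6.5(818/15) = 68/15.
Revenue = 23 × 68/15 = 1564/15.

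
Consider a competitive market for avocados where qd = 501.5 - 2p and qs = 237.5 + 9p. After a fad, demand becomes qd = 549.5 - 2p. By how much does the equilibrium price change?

Δp = 48/11

Original equilibrium: p* = 24, q* = 453.5.
New equilibrium: 549.5 - 2p = 237.5 + 9p, so 312 = 11p and p' = 312/11; q' = 549.5 − 2(312/11) = 10841/22.
Change in price: 312/11 − 24 = 48/11.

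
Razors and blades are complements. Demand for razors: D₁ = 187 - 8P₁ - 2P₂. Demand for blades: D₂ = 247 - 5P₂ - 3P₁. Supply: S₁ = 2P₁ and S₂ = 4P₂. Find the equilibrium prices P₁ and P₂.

Market 1: 187 - 8P₁ - 2P₂ = 2P₁ → 10P₁ + 2P₂ = 187.
Market 2: 9P₂ + 3P₁ = 247.
Eliminating P₂: 9×(1) − 2×(2) gives 84P₁ = 1189, so P₁ = 1189/84.
Back-substitute into (2): P₂ = (247 − 3×1189/84) / 9 = 1909/84.

P₁ = 1189/84, P₂ = 1909/84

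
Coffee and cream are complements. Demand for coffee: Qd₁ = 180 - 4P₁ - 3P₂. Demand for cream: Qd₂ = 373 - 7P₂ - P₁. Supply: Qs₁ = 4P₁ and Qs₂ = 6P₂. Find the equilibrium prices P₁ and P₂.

Market 1: 180 - 4P₁ - 3P₂ = 4P₁ → 8P₁ + 3P₂ = 180.
Market 2: 13P₂ + P₁ = 373.
Eliminating P₂: 13×(1) − 3×(2) gives 101P₁ = 1221, so P₁ = 1221/101.
Back-substitute into (2): P₂ = (373 − 1×1221/101) / 13 = 2804/101.

P₁ = 1221/101, P₂ = 2804/101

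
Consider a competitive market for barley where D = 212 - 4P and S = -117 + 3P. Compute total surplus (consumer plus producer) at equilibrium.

Total surplus = 168

Equilibrium: 212 - 4P = -117 + 3P gives P* = 47, Q* = 24.
Demand choke price: P = 53; supply starts at P = 39.
CS = ½(53 − 47)(24) = 72; PS = ½(47 − 39)(24) = 96.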